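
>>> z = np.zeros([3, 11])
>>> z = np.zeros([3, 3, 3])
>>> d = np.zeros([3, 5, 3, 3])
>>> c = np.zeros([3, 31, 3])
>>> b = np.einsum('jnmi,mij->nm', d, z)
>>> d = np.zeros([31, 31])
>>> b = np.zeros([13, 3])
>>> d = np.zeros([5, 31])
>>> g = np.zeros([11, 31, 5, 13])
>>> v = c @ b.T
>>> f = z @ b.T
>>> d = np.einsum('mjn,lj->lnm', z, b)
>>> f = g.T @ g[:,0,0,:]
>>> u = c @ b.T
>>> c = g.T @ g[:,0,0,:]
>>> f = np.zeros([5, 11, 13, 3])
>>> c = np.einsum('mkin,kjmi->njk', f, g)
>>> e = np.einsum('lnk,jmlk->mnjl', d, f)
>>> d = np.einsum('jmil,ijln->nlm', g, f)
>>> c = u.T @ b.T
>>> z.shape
(3, 3, 3)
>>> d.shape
(3, 13, 31)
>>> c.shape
(13, 31, 13)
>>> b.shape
(13, 3)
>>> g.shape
(11, 31, 5, 13)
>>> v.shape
(3, 31, 13)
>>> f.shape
(5, 11, 13, 3)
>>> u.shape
(3, 31, 13)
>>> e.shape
(11, 3, 5, 13)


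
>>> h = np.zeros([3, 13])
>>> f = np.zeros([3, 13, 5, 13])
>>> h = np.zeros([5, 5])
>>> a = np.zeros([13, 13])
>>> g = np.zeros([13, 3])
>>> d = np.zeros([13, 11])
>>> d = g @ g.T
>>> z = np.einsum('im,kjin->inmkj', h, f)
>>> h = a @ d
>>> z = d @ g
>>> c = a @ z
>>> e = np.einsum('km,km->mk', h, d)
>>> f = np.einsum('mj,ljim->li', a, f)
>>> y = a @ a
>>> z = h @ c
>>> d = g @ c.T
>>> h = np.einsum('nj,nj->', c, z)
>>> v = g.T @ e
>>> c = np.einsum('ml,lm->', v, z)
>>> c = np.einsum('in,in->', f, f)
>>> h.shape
()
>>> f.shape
(3, 5)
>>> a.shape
(13, 13)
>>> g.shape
(13, 3)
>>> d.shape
(13, 13)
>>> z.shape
(13, 3)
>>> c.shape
()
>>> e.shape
(13, 13)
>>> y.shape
(13, 13)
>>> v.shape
(3, 13)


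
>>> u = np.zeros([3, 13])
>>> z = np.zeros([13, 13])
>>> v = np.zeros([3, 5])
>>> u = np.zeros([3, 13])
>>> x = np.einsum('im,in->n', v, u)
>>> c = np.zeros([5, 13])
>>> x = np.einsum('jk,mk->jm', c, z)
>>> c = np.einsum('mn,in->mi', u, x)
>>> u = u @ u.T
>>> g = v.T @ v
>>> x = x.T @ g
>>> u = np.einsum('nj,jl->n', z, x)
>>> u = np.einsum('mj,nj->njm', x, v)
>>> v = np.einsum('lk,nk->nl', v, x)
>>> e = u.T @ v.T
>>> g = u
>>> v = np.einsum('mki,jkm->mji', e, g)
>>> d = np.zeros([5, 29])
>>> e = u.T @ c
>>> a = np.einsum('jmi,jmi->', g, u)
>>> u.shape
(3, 5, 13)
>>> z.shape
(13, 13)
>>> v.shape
(13, 3, 13)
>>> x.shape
(13, 5)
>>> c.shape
(3, 5)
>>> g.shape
(3, 5, 13)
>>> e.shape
(13, 5, 5)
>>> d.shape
(5, 29)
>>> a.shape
()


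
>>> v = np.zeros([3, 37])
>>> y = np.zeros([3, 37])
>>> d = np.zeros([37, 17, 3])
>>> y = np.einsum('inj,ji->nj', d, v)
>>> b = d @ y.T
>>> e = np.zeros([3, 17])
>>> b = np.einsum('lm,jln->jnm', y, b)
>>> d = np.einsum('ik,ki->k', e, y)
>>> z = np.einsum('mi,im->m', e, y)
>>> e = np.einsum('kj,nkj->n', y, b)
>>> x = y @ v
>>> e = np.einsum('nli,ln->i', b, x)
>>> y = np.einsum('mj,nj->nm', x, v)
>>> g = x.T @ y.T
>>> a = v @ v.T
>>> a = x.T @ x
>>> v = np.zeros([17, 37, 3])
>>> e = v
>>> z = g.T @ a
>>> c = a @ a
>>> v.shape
(17, 37, 3)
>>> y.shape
(3, 17)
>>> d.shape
(17,)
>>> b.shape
(37, 17, 3)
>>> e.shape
(17, 37, 3)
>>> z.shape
(3, 37)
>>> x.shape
(17, 37)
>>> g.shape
(37, 3)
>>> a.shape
(37, 37)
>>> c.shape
(37, 37)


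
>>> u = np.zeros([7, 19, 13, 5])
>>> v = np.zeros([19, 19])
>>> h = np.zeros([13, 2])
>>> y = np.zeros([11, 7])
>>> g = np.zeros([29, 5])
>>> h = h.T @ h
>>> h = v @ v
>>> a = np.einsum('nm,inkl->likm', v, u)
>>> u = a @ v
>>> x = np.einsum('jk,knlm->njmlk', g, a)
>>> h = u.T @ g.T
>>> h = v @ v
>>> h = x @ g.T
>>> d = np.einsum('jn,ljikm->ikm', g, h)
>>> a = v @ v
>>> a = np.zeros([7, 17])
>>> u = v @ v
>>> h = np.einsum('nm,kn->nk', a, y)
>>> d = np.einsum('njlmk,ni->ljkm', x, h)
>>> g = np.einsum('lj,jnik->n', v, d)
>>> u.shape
(19, 19)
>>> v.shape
(19, 19)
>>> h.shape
(7, 11)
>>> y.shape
(11, 7)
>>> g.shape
(29,)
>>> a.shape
(7, 17)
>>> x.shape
(7, 29, 19, 13, 5)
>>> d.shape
(19, 29, 5, 13)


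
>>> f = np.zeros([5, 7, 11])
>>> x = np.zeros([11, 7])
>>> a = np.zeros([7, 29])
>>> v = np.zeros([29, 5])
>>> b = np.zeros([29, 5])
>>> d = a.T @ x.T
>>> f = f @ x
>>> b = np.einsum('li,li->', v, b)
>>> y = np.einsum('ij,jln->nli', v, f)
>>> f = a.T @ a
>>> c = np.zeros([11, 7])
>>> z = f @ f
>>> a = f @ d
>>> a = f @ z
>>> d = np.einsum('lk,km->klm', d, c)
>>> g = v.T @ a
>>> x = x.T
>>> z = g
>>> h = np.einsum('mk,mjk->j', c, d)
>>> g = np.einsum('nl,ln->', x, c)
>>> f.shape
(29, 29)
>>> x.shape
(7, 11)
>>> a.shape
(29, 29)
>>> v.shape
(29, 5)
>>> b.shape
()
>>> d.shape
(11, 29, 7)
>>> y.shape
(7, 7, 29)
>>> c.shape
(11, 7)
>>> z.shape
(5, 29)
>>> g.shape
()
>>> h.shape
(29,)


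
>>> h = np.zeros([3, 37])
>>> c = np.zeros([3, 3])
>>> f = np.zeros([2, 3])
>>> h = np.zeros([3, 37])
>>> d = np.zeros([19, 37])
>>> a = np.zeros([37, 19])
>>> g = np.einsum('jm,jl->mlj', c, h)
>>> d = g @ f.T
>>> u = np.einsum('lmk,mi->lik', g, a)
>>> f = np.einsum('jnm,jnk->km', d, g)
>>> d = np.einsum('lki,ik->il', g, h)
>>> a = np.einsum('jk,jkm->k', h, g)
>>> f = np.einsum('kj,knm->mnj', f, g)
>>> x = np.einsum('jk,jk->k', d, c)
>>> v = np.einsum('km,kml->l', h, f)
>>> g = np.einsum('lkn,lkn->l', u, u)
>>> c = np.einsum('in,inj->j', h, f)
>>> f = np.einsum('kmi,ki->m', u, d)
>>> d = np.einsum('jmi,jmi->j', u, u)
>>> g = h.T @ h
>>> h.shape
(3, 37)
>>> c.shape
(2,)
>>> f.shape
(19,)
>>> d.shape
(3,)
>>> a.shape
(37,)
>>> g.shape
(37, 37)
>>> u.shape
(3, 19, 3)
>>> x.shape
(3,)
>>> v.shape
(2,)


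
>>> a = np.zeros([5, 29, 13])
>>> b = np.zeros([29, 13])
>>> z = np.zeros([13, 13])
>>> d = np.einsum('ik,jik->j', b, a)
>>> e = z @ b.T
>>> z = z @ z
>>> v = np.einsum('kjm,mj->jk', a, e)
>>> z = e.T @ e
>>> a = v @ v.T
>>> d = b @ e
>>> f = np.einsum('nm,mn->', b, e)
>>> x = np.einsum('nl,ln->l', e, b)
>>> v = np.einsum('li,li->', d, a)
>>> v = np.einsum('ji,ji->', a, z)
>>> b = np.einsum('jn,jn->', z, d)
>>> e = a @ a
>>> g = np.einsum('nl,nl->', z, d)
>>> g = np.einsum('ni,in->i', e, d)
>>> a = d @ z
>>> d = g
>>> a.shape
(29, 29)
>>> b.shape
()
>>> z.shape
(29, 29)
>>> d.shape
(29,)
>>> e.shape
(29, 29)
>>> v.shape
()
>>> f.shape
()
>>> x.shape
(29,)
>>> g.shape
(29,)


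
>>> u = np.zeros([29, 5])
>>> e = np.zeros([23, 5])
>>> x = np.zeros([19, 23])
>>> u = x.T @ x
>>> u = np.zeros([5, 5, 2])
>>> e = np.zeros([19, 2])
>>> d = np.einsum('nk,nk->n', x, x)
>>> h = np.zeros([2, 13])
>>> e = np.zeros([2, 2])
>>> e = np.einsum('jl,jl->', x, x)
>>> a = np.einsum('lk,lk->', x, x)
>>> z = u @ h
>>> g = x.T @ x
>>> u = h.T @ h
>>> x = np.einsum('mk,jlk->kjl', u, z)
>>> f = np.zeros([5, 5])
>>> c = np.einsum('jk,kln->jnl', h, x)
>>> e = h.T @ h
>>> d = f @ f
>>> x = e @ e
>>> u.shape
(13, 13)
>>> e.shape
(13, 13)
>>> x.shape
(13, 13)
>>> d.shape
(5, 5)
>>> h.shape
(2, 13)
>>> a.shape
()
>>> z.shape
(5, 5, 13)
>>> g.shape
(23, 23)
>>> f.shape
(5, 5)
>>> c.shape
(2, 5, 5)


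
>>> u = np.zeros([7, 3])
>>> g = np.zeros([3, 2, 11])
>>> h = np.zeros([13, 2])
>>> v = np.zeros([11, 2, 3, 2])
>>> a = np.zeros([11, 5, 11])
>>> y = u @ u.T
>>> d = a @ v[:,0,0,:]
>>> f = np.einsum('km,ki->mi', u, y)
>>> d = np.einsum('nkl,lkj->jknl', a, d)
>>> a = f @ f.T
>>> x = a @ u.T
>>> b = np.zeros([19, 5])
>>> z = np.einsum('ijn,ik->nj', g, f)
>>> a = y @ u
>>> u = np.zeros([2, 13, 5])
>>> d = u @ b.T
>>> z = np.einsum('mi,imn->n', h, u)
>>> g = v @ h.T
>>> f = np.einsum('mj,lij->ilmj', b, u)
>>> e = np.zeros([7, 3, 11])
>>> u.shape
(2, 13, 5)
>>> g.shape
(11, 2, 3, 13)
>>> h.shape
(13, 2)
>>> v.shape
(11, 2, 3, 2)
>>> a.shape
(7, 3)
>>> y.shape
(7, 7)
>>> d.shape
(2, 13, 19)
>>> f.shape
(13, 2, 19, 5)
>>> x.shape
(3, 7)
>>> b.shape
(19, 5)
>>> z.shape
(5,)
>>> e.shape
(7, 3, 11)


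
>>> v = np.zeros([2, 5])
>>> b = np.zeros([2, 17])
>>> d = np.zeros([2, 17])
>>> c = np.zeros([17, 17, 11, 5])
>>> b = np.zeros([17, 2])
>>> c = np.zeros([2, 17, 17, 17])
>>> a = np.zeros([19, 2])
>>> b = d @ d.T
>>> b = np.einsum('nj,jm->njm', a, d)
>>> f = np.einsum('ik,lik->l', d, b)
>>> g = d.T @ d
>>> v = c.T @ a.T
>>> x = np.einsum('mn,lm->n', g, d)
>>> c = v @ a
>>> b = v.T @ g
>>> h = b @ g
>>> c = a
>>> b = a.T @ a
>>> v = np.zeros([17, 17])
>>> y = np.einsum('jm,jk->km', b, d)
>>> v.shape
(17, 17)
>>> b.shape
(2, 2)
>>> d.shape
(2, 17)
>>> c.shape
(19, 2)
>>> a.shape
(19, 2)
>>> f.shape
(19,)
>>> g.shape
(17, 17)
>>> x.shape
(17,)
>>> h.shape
(19, 17, 17, 17)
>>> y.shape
(17, 2)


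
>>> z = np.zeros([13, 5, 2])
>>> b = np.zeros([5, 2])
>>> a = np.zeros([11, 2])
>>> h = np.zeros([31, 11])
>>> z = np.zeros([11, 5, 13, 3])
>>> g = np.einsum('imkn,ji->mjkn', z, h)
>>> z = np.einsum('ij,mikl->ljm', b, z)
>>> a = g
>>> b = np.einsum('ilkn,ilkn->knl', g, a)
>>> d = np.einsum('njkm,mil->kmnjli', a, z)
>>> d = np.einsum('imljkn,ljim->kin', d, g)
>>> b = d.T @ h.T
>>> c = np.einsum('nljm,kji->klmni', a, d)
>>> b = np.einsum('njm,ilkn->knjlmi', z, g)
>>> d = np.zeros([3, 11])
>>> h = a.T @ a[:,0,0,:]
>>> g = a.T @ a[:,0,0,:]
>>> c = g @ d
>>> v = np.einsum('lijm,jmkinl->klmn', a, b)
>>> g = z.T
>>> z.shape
(3, 2, 11)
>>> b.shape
(13, 3, 2, 31, 11, 5)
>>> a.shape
(5, 31, 13, 3)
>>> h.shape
(3, 13, 31, 3)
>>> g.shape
(11, 2, 3)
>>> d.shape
(3, 11)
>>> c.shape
(3, 13, 31, 11)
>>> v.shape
(2, 5, 3, 11)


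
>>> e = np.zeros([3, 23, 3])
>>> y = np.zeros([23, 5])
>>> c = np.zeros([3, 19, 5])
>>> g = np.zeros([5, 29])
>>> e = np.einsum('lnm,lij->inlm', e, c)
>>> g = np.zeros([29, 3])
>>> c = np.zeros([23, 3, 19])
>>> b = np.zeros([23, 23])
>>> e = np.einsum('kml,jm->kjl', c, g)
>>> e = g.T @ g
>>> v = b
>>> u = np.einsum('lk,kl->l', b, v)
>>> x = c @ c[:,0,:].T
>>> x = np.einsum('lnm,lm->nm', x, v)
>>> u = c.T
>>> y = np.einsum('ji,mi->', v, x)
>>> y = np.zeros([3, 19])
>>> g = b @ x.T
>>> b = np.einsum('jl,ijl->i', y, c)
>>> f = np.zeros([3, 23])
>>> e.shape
(3, 3)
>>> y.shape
(3, 19)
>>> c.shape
(23, 3, 19)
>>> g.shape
(23, 3)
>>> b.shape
(23,)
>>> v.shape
(23, 23)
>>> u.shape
(19, 3, 23)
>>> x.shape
(3, 23)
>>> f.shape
(3, 23)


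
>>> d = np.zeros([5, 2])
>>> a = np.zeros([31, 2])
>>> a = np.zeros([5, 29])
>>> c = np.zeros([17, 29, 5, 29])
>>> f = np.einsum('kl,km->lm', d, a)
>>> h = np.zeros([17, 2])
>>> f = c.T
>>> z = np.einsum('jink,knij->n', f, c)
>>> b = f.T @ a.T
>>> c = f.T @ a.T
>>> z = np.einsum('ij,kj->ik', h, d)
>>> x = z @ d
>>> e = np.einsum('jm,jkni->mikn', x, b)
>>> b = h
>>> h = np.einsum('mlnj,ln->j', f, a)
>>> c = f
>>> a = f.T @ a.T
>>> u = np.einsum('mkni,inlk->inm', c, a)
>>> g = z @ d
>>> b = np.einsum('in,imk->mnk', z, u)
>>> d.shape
(5, 2)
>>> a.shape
(17, 29, 5, 5)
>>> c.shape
(29, 5, 29, 17)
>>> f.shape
(29, 5, 29, 17)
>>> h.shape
(17,)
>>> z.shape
(17, 5)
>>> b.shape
(29, 5, 29)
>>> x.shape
(17, 2)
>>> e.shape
(2, 5, 29, 5)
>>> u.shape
(17, 29, 29)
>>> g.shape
(17, 2)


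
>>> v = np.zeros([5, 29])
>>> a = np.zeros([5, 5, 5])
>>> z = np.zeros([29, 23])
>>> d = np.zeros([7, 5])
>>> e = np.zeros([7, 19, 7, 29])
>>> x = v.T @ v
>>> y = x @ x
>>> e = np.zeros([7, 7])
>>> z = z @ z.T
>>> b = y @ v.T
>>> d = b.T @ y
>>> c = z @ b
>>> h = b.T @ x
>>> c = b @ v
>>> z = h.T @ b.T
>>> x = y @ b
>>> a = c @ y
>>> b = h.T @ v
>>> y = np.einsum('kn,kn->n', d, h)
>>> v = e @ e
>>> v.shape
(7, 7)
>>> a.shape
(29, 29)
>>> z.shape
(29, 29)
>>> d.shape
(5, 29)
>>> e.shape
(7, 7)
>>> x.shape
(29, 5)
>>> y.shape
(29,)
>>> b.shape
(29, 29)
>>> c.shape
(29, 29)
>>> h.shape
(5, 29)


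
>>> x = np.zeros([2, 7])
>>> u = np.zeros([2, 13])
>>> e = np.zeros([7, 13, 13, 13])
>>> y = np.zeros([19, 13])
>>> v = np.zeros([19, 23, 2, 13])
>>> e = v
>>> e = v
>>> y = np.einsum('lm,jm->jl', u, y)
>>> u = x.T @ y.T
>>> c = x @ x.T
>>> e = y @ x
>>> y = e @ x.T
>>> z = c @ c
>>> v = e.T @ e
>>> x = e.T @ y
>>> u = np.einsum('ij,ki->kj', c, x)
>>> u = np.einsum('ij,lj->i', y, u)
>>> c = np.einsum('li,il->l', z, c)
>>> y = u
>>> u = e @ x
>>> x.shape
(7, 2)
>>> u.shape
(19, 2)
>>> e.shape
(19, 7)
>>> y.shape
(19,)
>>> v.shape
(7, 7)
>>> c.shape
(2,)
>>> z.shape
(2, 2)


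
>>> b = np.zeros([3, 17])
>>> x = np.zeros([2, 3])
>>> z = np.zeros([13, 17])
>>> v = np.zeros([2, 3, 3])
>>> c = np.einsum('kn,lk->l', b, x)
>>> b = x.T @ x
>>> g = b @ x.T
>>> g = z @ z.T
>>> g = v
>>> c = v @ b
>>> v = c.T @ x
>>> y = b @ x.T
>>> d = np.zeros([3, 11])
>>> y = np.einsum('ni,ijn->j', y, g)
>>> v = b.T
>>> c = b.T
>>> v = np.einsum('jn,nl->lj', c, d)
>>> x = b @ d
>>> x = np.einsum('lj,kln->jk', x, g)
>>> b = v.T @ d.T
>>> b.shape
(3, 3)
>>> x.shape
(11, 2)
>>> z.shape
(13, 17)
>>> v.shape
(11, 3)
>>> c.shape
(3, 3)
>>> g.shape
(2, 3, 3)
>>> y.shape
(3,)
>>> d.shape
(3, 11)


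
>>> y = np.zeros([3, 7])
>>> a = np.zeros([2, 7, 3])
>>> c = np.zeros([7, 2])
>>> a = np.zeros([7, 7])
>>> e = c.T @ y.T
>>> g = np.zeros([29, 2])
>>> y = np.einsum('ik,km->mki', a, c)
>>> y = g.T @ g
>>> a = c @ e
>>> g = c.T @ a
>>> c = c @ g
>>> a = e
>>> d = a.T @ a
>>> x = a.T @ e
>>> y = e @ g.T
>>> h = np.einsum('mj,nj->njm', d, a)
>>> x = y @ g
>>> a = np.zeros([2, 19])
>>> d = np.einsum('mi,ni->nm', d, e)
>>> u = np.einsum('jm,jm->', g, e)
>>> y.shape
(2, 2)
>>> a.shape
(2, 19)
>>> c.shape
(7, 3)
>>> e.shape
(2, 3)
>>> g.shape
(2, 3)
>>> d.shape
(2, 3)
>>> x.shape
(2, 3)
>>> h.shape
(2, 3, 3)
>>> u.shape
()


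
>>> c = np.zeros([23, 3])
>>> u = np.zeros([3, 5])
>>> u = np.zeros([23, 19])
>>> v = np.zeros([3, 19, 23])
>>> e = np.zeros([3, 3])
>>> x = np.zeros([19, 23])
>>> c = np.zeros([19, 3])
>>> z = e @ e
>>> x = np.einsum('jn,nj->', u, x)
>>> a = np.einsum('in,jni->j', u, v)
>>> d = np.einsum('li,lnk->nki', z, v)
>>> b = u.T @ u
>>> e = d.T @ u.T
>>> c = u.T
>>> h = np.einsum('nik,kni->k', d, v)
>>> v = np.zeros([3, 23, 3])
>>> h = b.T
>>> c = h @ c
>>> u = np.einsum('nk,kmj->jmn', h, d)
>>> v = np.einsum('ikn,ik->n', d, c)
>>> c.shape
(19, 23)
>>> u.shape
(3, 23, 19)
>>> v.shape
(3,)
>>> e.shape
(3, 23, 23)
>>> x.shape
()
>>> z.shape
(3, 3)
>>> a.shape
(3,)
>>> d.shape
(19, 23, 3)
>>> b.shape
(19, 19)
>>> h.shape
(19, 19)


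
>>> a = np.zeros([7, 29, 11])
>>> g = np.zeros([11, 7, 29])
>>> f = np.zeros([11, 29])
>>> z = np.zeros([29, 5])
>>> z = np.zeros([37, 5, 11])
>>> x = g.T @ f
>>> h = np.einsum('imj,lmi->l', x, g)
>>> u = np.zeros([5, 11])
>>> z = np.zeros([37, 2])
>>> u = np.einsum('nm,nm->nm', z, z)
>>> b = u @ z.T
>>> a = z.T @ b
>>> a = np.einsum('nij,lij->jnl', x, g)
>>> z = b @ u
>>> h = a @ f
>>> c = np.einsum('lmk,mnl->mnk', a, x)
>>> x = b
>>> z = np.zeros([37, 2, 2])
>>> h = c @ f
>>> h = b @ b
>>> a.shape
(29, 29, 11)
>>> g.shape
(11, 7, 29)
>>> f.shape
(11, 29)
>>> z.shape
(37, 2, 2)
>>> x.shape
(37, 37)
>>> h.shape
(37, 37)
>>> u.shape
(37, 2)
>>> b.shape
(37, 37)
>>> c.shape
(29, 7, 11)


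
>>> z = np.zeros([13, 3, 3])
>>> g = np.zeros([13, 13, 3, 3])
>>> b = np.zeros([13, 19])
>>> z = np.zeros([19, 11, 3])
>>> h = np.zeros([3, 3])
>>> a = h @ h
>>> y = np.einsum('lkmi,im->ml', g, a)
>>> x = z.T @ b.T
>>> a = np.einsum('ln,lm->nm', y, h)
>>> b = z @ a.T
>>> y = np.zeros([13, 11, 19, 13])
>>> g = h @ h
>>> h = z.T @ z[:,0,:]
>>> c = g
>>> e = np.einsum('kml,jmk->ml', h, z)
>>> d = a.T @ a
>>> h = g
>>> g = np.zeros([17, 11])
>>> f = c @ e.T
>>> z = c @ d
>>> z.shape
(3, 3)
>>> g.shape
(17, 11)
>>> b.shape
(19, 11, 13)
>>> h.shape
(3, 3)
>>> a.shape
(13, 3)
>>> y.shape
(13, 11, 19, 13)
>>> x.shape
(3, 11, 13)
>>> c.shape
(3, 3)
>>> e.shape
(11, 3)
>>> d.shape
(3, 3)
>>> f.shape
(3, 11)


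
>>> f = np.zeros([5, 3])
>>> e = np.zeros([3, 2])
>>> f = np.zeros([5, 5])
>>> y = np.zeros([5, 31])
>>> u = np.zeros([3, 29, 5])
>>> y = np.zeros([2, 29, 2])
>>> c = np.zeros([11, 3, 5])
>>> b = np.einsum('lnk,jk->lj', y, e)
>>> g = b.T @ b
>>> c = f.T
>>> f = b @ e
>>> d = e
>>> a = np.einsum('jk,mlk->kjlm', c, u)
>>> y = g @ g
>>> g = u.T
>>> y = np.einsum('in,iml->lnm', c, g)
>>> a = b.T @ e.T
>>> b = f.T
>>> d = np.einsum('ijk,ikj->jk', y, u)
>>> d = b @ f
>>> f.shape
(2, 2)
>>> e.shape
(3, 2)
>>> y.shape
(3, 5, 29)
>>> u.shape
(3, 29, 5)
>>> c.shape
(5, 5)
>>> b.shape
(2, 2)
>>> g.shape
(5, 29, 3)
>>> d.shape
(2, 2)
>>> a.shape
(3, 3)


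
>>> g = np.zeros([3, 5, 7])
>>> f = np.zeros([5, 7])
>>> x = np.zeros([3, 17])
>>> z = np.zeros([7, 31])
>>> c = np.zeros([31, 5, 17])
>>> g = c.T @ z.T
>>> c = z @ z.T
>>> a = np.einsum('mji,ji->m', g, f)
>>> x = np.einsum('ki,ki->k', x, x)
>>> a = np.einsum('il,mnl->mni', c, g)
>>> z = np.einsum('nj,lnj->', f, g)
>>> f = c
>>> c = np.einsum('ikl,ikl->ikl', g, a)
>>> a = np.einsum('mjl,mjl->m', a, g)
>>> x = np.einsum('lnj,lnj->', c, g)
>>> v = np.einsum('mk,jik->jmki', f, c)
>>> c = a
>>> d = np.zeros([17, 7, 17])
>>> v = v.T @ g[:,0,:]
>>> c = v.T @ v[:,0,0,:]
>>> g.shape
(17, 5, 7)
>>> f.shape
(7, 7)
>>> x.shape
()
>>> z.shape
()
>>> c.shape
(7, 7, 7, 7)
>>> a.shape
(17,)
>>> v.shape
(5, 7, 7, 7)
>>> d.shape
(17, 7, 17)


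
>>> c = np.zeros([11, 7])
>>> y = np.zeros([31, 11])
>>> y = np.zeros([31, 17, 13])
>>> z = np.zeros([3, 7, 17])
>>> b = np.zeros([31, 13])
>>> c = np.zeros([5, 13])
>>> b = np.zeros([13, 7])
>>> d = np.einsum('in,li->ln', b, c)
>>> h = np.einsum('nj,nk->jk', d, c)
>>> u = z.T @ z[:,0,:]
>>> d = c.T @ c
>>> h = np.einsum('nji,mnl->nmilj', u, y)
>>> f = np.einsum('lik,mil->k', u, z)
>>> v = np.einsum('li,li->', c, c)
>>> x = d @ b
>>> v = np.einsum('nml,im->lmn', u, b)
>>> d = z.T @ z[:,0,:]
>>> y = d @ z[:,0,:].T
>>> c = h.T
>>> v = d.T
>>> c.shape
(7, 13, 17, 31, 17)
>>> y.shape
(17, 7, 3)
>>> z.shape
(3, 7, 17)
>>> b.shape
(13, 7)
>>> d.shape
(17, 7, 17)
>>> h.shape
(17, 31, 17, 13, 7)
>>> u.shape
(17, 7, 17)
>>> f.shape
(17,)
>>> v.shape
(17, 7, 17)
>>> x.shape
(13, 7)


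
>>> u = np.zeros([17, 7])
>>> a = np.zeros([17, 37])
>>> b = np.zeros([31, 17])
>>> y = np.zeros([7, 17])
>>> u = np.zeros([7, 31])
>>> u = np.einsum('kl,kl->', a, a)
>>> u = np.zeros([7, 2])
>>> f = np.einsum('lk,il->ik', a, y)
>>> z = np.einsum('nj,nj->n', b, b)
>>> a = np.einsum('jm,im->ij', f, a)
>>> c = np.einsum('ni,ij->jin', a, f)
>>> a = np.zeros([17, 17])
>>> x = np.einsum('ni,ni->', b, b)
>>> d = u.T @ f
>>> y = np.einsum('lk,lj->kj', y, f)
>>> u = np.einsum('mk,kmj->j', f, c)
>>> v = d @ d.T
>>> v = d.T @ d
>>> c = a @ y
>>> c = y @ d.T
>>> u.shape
(17,)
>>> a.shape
(17, 17)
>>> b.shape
(31, 17)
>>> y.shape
(17, 37)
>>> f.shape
(7, 37)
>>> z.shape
(31,)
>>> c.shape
(17, 2)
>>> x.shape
()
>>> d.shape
(2, 37)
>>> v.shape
(37, 37)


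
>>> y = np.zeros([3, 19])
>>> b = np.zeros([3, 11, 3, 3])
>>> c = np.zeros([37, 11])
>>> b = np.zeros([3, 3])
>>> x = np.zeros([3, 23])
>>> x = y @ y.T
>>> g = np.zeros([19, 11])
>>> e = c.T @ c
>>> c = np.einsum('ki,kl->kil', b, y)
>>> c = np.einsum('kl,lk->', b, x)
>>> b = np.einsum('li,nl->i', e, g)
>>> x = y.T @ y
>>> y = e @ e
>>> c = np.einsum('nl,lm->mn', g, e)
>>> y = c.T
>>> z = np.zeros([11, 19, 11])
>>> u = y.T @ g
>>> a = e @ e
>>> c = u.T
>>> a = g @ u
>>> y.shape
(19, 11)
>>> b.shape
(11,)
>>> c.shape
(11, 11)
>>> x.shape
(19, 19)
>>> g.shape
(19, 11)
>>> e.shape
(11, 11)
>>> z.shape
(11, 19, 11)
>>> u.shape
(11, 11)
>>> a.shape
(19, 11)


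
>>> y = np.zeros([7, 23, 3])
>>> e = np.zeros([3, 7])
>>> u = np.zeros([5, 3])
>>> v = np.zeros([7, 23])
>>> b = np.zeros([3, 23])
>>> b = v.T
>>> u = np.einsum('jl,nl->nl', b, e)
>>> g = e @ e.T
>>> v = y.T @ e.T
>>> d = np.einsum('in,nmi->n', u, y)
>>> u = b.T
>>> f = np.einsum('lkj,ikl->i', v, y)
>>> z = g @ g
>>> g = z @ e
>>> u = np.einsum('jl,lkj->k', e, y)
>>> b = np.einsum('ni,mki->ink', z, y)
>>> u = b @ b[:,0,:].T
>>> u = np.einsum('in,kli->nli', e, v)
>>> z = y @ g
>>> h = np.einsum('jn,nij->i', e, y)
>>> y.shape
(7, 23, 3)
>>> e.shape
(3, 7)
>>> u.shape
(7, 23, 3)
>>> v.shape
(3, 23, 3)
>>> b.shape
(3, 3, 23)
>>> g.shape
(3, 7)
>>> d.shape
(7,)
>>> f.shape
(7,)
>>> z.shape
(7, 23, 7)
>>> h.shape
(23,)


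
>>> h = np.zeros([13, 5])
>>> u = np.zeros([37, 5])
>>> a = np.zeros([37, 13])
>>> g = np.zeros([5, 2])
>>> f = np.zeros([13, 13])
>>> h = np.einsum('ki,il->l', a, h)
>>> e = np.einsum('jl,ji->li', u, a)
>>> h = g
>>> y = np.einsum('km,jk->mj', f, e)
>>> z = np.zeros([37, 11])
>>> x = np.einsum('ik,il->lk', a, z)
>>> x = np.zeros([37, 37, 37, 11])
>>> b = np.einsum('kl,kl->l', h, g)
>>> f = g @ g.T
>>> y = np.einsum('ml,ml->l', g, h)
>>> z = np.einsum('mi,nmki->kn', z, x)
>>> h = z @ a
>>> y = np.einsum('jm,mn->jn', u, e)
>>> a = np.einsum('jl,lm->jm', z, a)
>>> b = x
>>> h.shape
(37, 13)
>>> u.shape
(37, 5)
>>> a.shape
(37, 13)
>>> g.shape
(5, 2)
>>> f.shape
(5, 5)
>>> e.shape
(5, 13)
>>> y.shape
(37, 13)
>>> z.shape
(37, 37)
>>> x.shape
(37, 37, 37, 11)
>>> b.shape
(37, 37, 37, 11)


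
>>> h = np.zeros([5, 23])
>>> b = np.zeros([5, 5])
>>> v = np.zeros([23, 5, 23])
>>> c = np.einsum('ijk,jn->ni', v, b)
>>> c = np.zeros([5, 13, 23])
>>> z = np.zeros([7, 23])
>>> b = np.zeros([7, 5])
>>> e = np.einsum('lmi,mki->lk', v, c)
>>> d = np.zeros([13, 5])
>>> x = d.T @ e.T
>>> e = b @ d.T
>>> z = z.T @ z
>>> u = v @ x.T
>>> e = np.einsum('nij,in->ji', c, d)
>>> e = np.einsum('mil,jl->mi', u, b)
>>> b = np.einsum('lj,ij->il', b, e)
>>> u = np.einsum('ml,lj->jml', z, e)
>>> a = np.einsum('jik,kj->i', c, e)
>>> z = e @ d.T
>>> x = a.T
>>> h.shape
(5, 23)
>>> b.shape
(23, 7)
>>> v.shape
(23, 5, 23)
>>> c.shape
(5, 13, 23)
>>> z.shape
(23, 13)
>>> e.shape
(23, 5)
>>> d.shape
(13, 5)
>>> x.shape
(13,)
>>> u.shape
(5, 23, 23)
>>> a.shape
(13,)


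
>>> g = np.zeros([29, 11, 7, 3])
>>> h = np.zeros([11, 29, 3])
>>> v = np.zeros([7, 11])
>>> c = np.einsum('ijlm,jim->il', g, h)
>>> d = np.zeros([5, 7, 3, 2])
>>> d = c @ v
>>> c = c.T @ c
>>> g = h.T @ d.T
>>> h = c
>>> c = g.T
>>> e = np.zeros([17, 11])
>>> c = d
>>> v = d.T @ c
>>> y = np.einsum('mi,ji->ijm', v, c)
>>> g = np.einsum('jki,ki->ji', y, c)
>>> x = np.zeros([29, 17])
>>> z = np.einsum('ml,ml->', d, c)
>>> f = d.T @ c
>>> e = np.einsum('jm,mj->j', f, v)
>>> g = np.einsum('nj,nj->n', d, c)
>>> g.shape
(29,)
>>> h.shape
(7, 7)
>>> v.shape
(11, 11)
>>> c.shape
(29, 11)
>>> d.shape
(29, 11)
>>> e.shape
(11,)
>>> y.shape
(11, 29, 11)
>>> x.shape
(29, 17)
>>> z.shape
()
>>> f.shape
(11, 11)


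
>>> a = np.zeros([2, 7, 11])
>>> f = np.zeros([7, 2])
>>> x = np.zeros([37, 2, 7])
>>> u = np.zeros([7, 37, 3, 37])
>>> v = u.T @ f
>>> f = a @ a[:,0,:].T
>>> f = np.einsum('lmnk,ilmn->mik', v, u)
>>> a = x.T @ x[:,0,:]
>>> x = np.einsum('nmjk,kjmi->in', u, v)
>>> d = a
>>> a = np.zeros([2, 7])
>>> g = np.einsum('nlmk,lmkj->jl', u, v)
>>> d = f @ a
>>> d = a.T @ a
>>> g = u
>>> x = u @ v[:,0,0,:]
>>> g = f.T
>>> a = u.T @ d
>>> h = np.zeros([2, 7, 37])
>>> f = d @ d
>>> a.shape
(37, 3, 37, 7)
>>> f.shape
(7, 7)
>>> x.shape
(7, 37, 3, 2)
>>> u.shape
(7, 37, 3, 37)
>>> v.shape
(37, 3, 37, 2)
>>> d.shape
(7, 7)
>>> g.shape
(2, 7, 3)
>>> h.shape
(2, 7, 37)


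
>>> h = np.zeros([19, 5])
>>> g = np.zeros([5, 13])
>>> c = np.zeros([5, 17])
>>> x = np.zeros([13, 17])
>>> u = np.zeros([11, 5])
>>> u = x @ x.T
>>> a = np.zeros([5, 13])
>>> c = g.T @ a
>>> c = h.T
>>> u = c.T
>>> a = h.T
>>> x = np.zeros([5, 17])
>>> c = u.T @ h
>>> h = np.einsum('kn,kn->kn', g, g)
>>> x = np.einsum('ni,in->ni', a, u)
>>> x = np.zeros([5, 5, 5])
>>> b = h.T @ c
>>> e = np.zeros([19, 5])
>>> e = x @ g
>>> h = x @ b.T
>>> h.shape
(5, 5, 13)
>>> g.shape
(5, 13)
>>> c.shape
(5, 5)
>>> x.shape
(5, 5, 5)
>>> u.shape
(19, 5)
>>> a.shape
(5, 19)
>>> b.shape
(13, 5)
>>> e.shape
(5, 5, 13)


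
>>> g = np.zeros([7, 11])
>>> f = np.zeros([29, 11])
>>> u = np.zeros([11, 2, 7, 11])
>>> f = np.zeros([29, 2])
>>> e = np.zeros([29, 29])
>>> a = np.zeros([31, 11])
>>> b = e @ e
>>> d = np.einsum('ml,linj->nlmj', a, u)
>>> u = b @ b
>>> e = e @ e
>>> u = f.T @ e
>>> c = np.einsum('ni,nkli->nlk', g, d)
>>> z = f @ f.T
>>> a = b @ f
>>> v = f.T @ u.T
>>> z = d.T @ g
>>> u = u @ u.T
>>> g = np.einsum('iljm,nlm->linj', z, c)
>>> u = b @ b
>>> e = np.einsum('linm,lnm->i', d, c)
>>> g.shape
(31, 11, 7, 11)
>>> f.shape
(29, 2)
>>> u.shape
(29, 29)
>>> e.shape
(11,)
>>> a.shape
(29, 2)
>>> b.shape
(29, 29)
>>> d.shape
(7, 11, 31, 11)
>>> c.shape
(7, 31, 11)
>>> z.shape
(11, 31, 11, 11)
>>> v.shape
(2, 2)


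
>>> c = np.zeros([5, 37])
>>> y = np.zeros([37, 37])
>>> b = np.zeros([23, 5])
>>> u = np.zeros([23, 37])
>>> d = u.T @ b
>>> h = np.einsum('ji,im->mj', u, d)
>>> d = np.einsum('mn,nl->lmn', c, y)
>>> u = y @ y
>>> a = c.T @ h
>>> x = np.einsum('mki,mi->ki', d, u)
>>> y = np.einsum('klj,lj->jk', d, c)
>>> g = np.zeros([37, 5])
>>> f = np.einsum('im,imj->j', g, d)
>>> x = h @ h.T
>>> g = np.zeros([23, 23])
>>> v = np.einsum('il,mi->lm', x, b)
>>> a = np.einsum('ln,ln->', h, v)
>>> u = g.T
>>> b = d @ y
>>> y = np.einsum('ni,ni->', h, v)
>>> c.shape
(5, 37)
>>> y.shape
()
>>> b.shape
(37, 5, 37)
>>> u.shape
(23, 23)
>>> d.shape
(37, 5, 37)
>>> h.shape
(5, 23)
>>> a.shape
()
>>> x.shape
(5, 5)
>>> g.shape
(23, 23)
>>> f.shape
(37,)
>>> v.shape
(5, 23)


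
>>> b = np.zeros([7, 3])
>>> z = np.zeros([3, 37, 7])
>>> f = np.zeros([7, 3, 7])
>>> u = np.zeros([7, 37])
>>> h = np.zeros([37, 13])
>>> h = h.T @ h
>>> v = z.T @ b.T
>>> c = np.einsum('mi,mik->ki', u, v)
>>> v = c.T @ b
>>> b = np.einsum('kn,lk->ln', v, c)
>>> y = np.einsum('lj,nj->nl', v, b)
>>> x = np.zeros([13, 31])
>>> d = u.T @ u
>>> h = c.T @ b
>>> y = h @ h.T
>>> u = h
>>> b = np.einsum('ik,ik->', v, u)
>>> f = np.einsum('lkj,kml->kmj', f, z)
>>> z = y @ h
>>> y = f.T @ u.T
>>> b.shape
()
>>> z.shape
(37, 3)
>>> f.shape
(3, 37, 7)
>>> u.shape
(37, 3)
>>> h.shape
(37, 3)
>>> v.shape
(37, 3)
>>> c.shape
(7, 37)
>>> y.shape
(7, 37, 37)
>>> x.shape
(13, 31)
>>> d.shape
(37, 37)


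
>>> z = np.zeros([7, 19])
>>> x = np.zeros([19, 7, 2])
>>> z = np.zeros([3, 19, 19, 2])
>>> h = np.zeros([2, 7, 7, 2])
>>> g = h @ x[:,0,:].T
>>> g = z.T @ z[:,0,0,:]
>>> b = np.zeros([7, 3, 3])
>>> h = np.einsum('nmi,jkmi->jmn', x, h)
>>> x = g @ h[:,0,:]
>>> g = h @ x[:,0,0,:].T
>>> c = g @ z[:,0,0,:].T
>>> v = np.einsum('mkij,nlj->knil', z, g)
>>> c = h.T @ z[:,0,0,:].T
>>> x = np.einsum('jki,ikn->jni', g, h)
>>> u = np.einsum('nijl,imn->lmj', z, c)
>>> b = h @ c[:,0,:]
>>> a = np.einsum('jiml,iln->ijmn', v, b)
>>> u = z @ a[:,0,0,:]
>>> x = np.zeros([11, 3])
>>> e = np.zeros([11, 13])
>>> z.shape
(3, 19, 19, 2)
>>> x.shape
(11, 3)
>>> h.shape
(2, 7, 19)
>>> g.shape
(2, 7, 2)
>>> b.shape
(2, 7, 3)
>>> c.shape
(19, 7, 3)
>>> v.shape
(19, 2, 19, 7)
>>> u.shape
(3, 19, 19, 3)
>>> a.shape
(2, 19, 19, 3)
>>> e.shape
(11, 13)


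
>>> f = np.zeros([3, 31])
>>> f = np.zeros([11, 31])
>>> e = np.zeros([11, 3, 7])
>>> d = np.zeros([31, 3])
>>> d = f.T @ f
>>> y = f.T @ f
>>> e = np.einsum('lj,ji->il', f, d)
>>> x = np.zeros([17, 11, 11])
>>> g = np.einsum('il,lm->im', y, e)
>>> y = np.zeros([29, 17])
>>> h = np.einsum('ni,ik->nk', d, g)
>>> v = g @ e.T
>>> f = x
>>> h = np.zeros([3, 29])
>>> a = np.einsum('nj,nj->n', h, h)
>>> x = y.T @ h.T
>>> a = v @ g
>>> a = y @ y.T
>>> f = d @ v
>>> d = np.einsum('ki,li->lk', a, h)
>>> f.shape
(31, 31)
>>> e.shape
(31, 11)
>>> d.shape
(3, 29)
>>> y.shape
(29, 17)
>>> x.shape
(17, 3)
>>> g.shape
(31, 11)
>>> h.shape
(3, 29)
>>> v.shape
(31, 31)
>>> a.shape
(29, 29)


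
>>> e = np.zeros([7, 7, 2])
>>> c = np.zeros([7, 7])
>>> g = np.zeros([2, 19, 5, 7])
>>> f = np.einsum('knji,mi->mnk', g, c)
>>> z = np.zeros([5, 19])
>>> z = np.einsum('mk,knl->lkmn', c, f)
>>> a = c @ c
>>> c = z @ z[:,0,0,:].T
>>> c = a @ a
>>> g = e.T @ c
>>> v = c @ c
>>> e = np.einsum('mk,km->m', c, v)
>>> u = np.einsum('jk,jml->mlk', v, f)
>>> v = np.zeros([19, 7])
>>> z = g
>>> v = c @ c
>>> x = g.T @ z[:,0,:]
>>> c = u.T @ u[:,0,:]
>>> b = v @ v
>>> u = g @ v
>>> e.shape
(7,)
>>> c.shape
(7, 2, 7)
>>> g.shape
(2, 7, 7)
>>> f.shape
(7, 19, 2)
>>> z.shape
(2, 7, 7)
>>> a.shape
(7, 7)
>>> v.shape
(7, 7)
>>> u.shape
(2, 7, 7)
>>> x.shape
(7, 7, 7)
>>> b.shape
(7, 7)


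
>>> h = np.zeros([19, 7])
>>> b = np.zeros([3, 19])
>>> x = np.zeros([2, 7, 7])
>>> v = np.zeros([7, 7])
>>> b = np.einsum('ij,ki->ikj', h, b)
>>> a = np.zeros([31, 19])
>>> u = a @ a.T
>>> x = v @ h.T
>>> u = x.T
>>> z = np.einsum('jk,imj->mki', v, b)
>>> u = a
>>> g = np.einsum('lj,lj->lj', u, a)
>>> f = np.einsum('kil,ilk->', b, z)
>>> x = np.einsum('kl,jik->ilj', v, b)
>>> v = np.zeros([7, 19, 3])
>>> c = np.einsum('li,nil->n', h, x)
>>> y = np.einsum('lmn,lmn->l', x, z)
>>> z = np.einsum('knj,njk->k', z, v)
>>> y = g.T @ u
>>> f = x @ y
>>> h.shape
(19, 7)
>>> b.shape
(19, 3, 7)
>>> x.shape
(3, 7, 19)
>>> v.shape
(7, 19, 3)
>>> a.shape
(31, 19)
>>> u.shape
(31, 19)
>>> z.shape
(3,)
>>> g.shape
(31, 19)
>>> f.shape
(3, 7, 19)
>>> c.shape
(3,)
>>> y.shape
(19, 19)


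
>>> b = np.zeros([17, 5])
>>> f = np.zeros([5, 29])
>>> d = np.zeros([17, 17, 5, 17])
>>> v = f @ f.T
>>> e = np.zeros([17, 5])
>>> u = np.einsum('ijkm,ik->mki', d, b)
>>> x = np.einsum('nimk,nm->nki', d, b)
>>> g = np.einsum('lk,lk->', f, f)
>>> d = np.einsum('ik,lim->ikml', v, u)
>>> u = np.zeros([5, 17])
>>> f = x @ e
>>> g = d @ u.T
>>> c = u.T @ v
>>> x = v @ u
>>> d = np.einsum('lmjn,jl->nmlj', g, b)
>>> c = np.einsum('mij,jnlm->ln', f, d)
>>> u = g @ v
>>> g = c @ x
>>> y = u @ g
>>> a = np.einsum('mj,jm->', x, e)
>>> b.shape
(17, 5)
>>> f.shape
(17, 17, 5)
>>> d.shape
(5, 5, 5, 17)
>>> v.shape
(5, 5)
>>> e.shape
(17, 5)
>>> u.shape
(5, 5, 17, 5)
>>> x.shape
(5, 17)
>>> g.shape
(5, 17)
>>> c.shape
(5, 5)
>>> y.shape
(5, 5, 17, 17)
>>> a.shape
()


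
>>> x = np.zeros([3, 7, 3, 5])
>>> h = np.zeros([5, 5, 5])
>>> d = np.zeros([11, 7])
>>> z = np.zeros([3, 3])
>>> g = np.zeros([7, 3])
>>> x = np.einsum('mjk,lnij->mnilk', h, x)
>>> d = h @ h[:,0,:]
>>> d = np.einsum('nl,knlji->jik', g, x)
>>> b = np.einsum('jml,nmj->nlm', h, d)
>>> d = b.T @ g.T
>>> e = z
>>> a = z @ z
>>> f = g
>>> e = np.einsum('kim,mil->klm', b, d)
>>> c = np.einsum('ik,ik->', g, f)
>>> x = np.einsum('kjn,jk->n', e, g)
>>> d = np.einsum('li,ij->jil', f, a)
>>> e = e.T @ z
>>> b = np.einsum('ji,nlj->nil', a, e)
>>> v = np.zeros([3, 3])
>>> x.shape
(5,)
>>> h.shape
(5, 5, 5)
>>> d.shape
(3, 3, 7)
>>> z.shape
(3, 3)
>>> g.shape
(7, 3)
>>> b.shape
(5, 3, 7)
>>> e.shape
(5, 7, 3)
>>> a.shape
(3, 3)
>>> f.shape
(7, 3)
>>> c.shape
()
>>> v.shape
(3, 3)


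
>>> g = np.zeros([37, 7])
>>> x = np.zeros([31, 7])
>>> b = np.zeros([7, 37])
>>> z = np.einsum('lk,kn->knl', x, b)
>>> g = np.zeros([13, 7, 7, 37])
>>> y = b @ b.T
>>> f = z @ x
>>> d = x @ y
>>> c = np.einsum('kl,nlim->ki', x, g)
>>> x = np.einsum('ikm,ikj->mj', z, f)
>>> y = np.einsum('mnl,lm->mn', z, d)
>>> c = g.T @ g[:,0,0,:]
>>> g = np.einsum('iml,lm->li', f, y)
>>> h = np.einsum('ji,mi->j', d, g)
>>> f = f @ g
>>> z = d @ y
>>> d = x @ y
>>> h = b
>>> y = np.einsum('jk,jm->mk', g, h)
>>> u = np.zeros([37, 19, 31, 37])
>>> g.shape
(7, 7)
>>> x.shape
(31, 7)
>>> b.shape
(7, 37)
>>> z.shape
(31, 37)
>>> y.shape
(37, 7)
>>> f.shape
(7, 37, 7)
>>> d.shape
(31, 37)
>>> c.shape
(37, 7, 7, 37)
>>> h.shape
(7, 37)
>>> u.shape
(37, 19, 31, 37)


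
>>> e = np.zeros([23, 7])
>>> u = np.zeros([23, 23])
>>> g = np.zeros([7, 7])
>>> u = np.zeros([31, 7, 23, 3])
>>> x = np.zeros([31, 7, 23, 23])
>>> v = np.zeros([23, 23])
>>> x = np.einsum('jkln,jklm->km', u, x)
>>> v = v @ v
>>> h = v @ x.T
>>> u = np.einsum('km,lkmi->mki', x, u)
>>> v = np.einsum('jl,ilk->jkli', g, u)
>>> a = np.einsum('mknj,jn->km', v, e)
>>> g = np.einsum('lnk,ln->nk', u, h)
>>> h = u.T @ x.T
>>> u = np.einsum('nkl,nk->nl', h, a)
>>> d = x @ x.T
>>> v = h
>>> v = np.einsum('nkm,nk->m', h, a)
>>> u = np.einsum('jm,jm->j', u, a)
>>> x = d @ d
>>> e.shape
(23, 7)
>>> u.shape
(3,)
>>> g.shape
(7, 3)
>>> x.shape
(7, 7)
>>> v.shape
(7,)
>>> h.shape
(3, 7, 7)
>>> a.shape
(3, 7)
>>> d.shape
(7, 7)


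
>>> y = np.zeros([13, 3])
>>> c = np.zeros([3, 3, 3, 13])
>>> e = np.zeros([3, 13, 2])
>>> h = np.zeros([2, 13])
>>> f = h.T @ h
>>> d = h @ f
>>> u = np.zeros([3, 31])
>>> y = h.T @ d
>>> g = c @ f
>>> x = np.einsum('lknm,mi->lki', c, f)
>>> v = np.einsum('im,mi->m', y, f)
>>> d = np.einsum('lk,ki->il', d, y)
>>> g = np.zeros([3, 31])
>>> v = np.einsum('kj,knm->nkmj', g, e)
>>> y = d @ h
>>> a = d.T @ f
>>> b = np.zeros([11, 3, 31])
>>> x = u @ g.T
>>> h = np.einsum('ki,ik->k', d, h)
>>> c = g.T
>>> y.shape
(13, 13)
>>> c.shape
(31, 3)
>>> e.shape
(3, 13, 2)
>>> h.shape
(13,)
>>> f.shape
(13, 13)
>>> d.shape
(13, 2)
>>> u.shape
(3, 31)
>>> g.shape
(3, 31)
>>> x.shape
(3, 3)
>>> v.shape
(13, 3, 2, 31)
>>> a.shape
(2, 13)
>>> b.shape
(11, 3, 31)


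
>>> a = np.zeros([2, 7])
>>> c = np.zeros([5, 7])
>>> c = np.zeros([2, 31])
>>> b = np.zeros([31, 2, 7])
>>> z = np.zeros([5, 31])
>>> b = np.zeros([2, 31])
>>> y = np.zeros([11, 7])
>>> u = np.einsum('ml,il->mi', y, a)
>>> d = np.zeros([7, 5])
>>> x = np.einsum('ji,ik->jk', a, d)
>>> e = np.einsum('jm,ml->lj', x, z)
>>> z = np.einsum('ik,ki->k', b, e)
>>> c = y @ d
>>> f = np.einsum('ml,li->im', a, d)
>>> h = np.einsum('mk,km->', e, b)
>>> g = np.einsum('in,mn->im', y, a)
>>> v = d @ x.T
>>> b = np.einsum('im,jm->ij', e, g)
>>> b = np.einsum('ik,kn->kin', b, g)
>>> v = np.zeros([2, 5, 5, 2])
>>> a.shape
(2, 7)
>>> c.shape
(11, 5)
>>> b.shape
(11, 31, 2)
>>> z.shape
(31,)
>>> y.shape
(11, 7)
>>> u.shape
(11, 2)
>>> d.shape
(7, 5)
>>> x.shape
(2, 5)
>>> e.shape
(31, 2)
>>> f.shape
(5, 2)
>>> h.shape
()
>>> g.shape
(11, 2)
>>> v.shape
(2, 5, 5, 2)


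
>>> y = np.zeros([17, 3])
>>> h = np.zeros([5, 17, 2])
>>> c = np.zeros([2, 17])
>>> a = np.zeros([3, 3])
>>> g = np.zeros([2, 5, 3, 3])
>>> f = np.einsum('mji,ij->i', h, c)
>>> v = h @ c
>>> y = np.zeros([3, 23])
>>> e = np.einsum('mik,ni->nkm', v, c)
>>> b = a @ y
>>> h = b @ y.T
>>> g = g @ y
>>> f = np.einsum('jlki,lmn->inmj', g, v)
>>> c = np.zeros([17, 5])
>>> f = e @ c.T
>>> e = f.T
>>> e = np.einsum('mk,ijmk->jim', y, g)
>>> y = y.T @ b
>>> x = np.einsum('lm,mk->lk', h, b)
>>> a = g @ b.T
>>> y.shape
(23, 23)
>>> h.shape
(3, 3)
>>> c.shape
(17, 5)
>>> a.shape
(2, 5, 3, 3)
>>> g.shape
(2, 5, 3, 23)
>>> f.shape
(2, 17, 17)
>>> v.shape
(5, 17, 17)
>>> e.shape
(5, 2, 3)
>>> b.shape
(3, 23)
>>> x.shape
(3, 23)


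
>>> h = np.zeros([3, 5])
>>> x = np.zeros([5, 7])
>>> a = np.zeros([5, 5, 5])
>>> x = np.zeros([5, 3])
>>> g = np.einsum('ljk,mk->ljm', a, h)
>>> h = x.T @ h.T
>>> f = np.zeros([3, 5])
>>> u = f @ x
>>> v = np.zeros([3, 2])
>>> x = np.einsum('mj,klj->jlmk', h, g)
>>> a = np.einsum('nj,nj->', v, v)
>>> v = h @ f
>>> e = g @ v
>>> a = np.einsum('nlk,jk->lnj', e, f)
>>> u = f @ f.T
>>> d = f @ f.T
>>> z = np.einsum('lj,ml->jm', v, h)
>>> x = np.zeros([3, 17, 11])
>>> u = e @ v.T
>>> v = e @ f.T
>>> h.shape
(3, 3)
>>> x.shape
(3, 17, 11)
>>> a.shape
(5, 5, 3)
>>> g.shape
(5, 5, 3)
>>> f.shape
(3, 5)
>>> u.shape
(5, 5, 3)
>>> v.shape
(5, 5, 3)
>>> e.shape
(5, 5, 5)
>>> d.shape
(3, 3)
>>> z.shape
(5, 3)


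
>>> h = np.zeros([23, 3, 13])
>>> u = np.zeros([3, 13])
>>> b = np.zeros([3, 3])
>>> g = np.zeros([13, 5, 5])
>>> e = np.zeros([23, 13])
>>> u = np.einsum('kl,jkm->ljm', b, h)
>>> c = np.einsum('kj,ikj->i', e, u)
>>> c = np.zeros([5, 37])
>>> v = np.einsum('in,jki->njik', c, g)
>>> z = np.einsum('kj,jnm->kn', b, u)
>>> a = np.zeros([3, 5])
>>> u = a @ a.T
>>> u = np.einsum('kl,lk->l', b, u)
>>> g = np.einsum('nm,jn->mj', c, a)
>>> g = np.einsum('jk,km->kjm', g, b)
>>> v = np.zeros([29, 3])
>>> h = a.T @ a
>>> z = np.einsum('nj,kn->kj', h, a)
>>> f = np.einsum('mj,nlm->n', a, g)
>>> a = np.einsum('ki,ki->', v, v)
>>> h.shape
(5, 5)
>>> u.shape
(3,)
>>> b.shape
(3, 3)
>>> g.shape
(3, 37, 3)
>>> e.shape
(23, 13)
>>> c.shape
(5, 37)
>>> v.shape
(29, 3)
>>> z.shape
(3, 5)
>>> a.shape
()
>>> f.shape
(3,)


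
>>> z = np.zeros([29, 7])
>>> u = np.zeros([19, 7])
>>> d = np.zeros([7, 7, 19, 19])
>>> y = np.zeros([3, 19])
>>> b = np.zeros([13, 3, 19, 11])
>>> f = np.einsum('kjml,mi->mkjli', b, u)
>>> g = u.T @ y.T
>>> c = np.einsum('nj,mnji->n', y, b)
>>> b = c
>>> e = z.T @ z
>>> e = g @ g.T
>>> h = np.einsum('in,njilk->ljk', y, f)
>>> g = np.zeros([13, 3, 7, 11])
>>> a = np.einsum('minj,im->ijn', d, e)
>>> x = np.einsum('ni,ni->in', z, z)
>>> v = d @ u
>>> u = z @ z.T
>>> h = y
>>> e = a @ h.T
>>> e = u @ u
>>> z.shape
(29, 7)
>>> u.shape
(29, 29)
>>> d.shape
(7, 7, 19, 19)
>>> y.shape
(3, 19)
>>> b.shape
(3,)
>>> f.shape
(19, 13, 3, 11, 7)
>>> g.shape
(13, 3, 7, 11)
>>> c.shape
(3,)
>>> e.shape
(29, 29)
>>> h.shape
(3, 19)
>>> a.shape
(7, 19, 19)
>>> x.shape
(7, 29)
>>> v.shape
(7, 7, 19, 7)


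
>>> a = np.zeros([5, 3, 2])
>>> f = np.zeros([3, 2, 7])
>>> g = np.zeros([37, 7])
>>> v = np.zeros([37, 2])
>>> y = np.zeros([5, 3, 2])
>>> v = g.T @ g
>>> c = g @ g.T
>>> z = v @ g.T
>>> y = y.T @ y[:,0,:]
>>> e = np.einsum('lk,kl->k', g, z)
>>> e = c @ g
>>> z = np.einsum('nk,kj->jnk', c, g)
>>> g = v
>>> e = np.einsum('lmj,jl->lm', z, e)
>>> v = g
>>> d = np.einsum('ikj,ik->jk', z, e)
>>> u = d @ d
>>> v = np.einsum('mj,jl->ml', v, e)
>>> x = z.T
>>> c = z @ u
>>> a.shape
(5, 3, 2)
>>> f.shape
(3, 2, 7)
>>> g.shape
(7, 7)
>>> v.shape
(7, 37)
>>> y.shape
(2, 3, 2)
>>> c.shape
(7, 37, 37)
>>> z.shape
(7, 37, 37)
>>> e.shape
(7, 37)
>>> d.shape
(37, 37)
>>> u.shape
(37, 37)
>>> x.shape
(37, 37, 7)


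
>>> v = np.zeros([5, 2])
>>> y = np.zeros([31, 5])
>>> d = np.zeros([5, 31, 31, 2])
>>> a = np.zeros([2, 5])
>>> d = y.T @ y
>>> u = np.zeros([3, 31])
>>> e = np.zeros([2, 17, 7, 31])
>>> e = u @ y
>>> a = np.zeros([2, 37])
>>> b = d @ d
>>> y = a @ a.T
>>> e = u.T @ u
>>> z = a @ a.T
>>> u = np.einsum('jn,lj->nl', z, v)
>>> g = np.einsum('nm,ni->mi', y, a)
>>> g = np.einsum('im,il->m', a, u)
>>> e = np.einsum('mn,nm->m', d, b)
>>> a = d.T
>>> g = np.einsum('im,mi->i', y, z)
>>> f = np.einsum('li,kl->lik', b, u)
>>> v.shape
(5, 2)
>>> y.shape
(2, 2)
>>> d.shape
(5, 5)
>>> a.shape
(5, 5)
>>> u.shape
(2, 5)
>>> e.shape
(5,)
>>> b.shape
(5, 5)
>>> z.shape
(2, 2)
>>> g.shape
(2,)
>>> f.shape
(5, 5, 2)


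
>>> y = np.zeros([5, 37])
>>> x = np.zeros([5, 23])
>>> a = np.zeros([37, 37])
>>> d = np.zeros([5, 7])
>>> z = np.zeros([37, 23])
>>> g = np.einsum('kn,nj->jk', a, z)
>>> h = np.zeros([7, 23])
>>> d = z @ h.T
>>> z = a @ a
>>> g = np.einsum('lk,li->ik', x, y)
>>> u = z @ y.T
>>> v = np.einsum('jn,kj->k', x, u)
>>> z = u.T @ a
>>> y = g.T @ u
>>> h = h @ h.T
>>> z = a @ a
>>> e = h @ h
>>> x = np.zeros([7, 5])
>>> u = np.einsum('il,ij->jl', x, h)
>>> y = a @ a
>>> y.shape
(37, 37)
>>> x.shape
(7, 5)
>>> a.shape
(37, 37)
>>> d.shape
(37, 7)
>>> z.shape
(37, 37)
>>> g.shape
(37, 23)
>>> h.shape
(7, 7)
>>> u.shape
(7, 5)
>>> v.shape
(37,)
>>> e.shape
(7, 7)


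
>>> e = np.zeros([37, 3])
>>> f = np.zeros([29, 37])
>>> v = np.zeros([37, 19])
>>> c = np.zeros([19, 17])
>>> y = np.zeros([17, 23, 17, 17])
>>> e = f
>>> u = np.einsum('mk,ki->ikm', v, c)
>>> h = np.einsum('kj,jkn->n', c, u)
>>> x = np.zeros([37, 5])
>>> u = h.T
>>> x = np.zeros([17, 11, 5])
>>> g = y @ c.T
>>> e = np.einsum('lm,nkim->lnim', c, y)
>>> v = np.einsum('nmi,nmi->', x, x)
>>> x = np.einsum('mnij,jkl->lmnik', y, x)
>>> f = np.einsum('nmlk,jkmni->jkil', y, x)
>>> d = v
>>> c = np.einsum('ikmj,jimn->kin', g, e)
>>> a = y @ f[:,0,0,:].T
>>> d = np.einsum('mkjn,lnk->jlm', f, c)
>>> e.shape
(19, 17, 17, 17)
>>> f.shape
(5, 17, 11, 17)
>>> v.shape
()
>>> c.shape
(23, 17, 17)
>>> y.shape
(17, 23, 17, 17)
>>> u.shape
(37,)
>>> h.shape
(37,)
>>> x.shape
(5, 17, 23, 17, 11)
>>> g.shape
(17, 23, 17, 19)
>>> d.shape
(11, 23, 5)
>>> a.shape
(17, 23, 17, 5)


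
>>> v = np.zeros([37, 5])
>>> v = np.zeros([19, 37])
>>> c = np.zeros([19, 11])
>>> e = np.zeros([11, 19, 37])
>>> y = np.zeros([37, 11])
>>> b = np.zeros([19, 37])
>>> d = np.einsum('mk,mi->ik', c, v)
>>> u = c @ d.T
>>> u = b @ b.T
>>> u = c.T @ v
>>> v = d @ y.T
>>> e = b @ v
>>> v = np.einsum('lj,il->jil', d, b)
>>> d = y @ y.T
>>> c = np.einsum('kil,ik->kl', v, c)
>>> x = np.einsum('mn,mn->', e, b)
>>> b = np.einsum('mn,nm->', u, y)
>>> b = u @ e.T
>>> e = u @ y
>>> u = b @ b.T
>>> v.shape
(11, 19, 37)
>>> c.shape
(11, 37)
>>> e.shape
(11, 11)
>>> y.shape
(37, 11)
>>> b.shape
(11, 19)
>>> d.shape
(37, 37)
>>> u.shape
(11, 11)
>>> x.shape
()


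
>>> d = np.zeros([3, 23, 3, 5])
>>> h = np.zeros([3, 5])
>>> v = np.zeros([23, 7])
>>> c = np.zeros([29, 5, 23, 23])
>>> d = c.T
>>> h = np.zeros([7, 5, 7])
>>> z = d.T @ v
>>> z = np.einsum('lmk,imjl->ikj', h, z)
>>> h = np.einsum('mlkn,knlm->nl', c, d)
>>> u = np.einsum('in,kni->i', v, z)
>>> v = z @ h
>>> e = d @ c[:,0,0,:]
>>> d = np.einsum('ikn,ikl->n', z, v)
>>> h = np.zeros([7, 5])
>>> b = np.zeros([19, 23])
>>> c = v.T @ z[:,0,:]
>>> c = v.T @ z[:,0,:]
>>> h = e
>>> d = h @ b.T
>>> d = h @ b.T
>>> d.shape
(23, 23, 5, 19)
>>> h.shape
(23, 23, 5, 23)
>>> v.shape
(29, 7, 5)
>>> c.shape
(5, 7, 23)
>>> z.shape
(29, 7, 23)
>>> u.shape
(23,)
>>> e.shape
(23, 23, 5, 23)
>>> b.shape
(19, 23)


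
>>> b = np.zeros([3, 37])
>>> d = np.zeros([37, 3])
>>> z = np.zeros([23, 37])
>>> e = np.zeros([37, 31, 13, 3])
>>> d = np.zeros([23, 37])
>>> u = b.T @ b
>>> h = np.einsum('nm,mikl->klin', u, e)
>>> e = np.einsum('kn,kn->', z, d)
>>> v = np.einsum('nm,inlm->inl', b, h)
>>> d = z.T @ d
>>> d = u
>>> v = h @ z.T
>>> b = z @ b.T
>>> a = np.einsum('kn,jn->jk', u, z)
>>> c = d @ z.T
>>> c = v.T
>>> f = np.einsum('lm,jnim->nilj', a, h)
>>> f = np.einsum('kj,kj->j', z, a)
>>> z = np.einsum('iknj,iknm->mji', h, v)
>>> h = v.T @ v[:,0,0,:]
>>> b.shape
(23, 3)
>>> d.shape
(37, 37)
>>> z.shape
(23, 37, 13)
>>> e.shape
()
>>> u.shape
(37, 37)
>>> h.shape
(23, 31, 3, 23)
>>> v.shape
(13, 3, 31, 23)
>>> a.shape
(23, 37)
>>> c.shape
(23, 31, 3, 13)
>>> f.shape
(37,)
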